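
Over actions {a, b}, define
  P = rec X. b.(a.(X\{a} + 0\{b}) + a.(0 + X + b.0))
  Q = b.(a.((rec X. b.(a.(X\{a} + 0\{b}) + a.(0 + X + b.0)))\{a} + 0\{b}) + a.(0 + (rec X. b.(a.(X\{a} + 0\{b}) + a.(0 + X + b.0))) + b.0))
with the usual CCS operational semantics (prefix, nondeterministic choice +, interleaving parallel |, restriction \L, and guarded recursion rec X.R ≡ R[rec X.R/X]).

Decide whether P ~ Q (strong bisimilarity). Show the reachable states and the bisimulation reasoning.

YES

LTS(P): 6 reachable states
  s0 = rec X. b.(a.(X\{a} + 0\{b}) + a.(0 + X + b.0)) ⊢ ··b··> s1
  s1 = a.((rec X. b.(a.(X\{a} + 0\{b}) + a.(0 + X + b.0)))\{a} + 0\{b}) + a.(0 + (rec X. b.(a.(X\{a} + 0\{b}) + a.(0 + X + b.0))) + b.0) ⊢ ··a··> s2, ··a··> s3
  s2 = (rec X. b.(a.(X\{a} + 0\{b}) + a.(0 + X + b.0)))\{a} + 0\{b} ⊢ ··b··> s4
  s3 = 0 + (rec X. b.(a.(X\{a} + 0\{b}) + a.(0 + X + b.0))) + b.0 ⊢ ··b··> s1, ··b··> s5
  s4 = (a.((rec X. b.(a.(X\{a} + 0\{b}) + a.(0 + X + b.0)))\{a} + 0\{b}) + a.(0 + (rec X. b.(a.(X\{a} + 0\{b}) + a.(0 + X + b.0))) + b.0))\{a} ⊢ stopped
  s5 = 0 ⊢ stopped
LTS(Q): 6 reachable states
  t0 = b.(a.((rec X. b.(a.(X\{a} + 0\{b}) + a.(0 + X + b.0)))\{a} + 0\{b}) + a.(0 + (rec X. b.(a.(X\{a} + 0\{b}) + a.(0 + X + b.0))) + b.0)) ⊢ ··b··> t1
  t1 = a.((rec X. b.(a.(X\{a} + 0\{b}) + a.(0 + X + b.0)))\{a} + 0\{b}) + a.(0 + (rec X. b.(a.(X\{a} + 0\{b}) + a.(0 + X + b.0))) + b.0) ⊢ ··a··> t2, ··a··> t3
  t2 = (rec X. b.(a.(X\{a} + 0\{b}) + a.(0 + X + b.0)))\{a} + 0\{b} ⊢ ··b··> t4
  t3 = 0 + (rec X. b.(a.(X\{a} + 0\{b}) + a.(0 + X + b.0))) + b.0 ⊢ ··b··> t1, ··b··> t5
  t4 = (a.((rec X. b.(a.(X\{a} + 0\{b}) + a.(0 + X + b.0)))\{a} + 0\{b}) + a.(0 + (rec X. b.(a.(X\{a} + 0\{b}) + a.(0 + X + b.0))) + b.0))\{a} ⊢ stopped
  t5 = 0 ⊢ stopped
Bisimilarity quotient blocks:
  B0 = {s0, t0}
  B1 = {s1, t1}
  B2 = {s3, t3}
  B3 = {s4, s5, t4, t5}
  B4 = {s2, t2}
s0 ∈ B0, t0 ∈ B0 → same block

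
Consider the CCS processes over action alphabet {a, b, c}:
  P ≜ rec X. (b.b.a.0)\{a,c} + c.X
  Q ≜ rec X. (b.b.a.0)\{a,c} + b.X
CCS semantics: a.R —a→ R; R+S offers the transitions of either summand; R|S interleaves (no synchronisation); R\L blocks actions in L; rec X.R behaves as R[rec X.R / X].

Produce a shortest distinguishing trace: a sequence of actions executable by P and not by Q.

c

LTS(P): 3 reachable states
  m0 = rec X. (b.b.a.0)\{a,c} + c.X :: —b→ m1, —c→ m0
  m1 = (b.a.0)\{a,c} :: —b→ m2
  m2 = (a.0)\{a,c} :: stopped
LTS(Q): 3 reachable states
  n0 = rec X. (b.b.a.0)\{a,c} + b.X :: —b→ n0, —b→ n1
  n1 = (b.a.0)\{a,c} :: —b→ n2
  n2 = (a.0)\{a,c} :: stopped
Run σ = ⟨c⟩ on P: start {m0}
  step 1 (c): {m0}
  ✓ P
Run σ = ⟨c⟩ on Q: start {n0}
  step 1 (c): ∅ (Q stuck)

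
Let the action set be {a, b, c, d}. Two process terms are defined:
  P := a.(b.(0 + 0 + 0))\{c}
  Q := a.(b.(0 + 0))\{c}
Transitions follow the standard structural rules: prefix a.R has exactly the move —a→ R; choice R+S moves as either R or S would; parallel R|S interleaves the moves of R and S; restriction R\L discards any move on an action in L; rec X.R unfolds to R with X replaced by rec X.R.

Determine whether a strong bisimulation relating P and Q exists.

YES

P's transition system — 3 states:
  m0 = a.(b.(0 + 0 + 0))\{c} → =a=> m1
  m1 = (b.(0 + 0 + 0))\{c} → =b=> m2
  m2 = (0 + 0 + 0)\{c} → ·
Q's transition system — 3 states:
  n0 = a.(b.(0 + 0))\{c} → =a=> n1
  n1 = (b.(0 + 0))\{c} → =b=> n2
  n2 = (0 + 0)\{c} → ·
Partition-refinement fixed point:
  B0 = {m0, n0}
  B1 = {m1, n1}
  B2 = {m2, n2}
m0 ∈ B0, n0 ∈ B0 → same block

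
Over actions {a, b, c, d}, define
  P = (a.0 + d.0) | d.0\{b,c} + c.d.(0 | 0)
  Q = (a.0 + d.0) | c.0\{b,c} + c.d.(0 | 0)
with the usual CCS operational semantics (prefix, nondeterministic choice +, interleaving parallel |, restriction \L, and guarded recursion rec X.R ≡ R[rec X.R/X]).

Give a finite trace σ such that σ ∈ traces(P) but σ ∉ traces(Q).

P's transition system — 6 states:
  m0 = (a.0 + d.0) | d.0\{b,c} + c.d.(0 | 0) has moves --a--▸ m1, --c--▸ m2, --d--▸ m1, --d--▸ m3
  m1 = 0 | d.0\{b,c} has moves --d--▸ m4
  m2 = d.(0 | 0) has moves --d--▸ m5
  m3 = (a.0 + d.0) | 0\{b,c} has moves --a--▸ m4, --d--▸ m4
  m4 = 0 | 0\{b,c} has moves ∅
  m5 = 0 | 0 has moves ∅
Q's transition system — 6 states:
  n0 = (a.0 + d.0) | c.0\{b,c} + c.d.(0 | 0) has moves --a--▸ n1, --c--▸ n2, --c--▸ n3, --d--▸ n1
  n1 = 0 | c.0\{b,c} has moves --c--▸ n4
  n2 = (a.0 + d.0) | 0\{b,c} has moves --a--▸ n4, --d--▸ n4
  n3 = d.(0 | 0) has moves --d--▸ n5
  n4 = 0 | 0\{b,c} has moves ∅
  n5 = 0 | 0 has moves ∅
Trace ⟨ad⟩ through P, begin at {m0}:
  [1] a ⇒ {m1}
  [2] d ⇒ {m4}
  ✓ P
Trace ⟨ad⟩ through Q, begin at {n0}:
  [1] a ⇒ {n1}
  [2] d ⇒ ∅  — Q cannot continue

ad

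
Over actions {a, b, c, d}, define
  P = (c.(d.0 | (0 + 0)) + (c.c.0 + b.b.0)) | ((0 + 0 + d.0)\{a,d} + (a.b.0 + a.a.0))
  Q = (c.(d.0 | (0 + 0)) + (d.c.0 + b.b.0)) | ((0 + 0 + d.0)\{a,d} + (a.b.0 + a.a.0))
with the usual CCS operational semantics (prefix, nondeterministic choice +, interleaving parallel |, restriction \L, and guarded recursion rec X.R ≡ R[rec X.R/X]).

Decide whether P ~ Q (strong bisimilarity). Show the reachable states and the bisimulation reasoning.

P ≁ Q

P's transition system — 24 states:
  m0 = (c.(d.0 | (0 + 0)) + (c.c.0 + b.b.0)) | ((0 + 0 + d.0)\{a,d} + (a.b.0 + a.a.0)) ⊢ --a--▸ m1, --a--▸ m2, --b--▸ m3, --c--▸ m4, --c--▸ m5
  m1 = (c.(d.0 | (0 + 0)) + (c.c.0 + b.b.0)) | a.0 ⊢ --a--▸ m6, --b--▸ m7, --c--▸ m8, --c--▸ m9
  m2 = (c.(d.0 | (0 + 0)) + (c.c.0 + b.b.0)) | b.0 ⊢ --b--▸ m10, --b--▸ m6, --c--▸ m11, --c--▸ m12
  m3 = b.0 | ((0 + 0 + d.0)\{a,d} + (a.b.0 + a.a.0)) ⊢ --a--▸ m10, --a--▸ m7, --b--▸ m13
  m4 = c.0 | ((0 + 0 + d.0)\{a,d} + (a.b.0 + a.a.0)) ⊢ --a--▸ m11, --a--▸ m8, --c--▸ m13
  m5 = d.0 | (0 + 0) | ((0 + 0 + d.0)\{a,d} + (a.b.0 + a.a.0)) ⊢ --a--▸ m12, --a--▸ m9, --d--▸ m14
  m6 = (c.(d.0 | (0 + 0)) + (c.c.0 + b.b.0)) | 0 ⊢ --b--▸ m15, --c--▸ m16, --c--▸ m17
  m7 = b.0 | a.0 ⊢ --a--▸ m15, --b--▸ m18
  m8 = c.0 | a.0 ⊢ --a--▸ m16, --c--▸ m18
  m9 = d.0 | (0 + 0) | a.0 ⊢ --a--▸ m17, --d--▸ m19
  m10 = b.0 | b.0 ⊢ --b--▸ m15, --b--▸ m20
  m11 = c.0 | b.0 ⊢ --b--▸ m16, --c--▸ m20
  m12 = d.0 | (0 + 0) | b.0 ⊢ --b--▸ m17, --d--▸ m21
  m13 = 0 | ((0 + 0 + d.0)\{a,d} + (a.b.0 + a.a.0)) ⊢ --a--▸ m18, --a--▸ m20
  m14 = 0 | (0 + 0) | ((0 + 0 + d.0)\{a,d} + (a.b.0 + a.a.0)) ⊢ --a--▸ m19, --a--▸ m21
  m15 = b.0 | 0 ⊢ --b--▸ m22
  m16 = c.0 | 0 ⊢ --c--▸ m22
  m17 = d.0 | (0 + 0) | 0 ⊢ --d--▸ m23
  m18 = 0 | a.0 ⊢ --a--▸ m22
  m19 = 0 | (0 + 0) | a.0 ⊢ --a--▸ m23
  m20 = 0 | b.0 ⊢ --b--▸ m22
  m21 = 0 | (0 + 0) | b.0 ⊢ --b--▸ m23
  m22 = 0 | 0 ⊢ ·
  m23 = 0 | (0 + 0) | 0 ⊢ ·
Q's transition system — 24 states:
  n0 = (c.(d.0 | (0 + 0)) + (d.c.0 + b.b.0)) | ((0 + 0 + d.0)\{a,d} + (a.b.0 + a.a.0)) ⊢ --a--▸ n1, --a--▸ n2, --b--▸ n3, --c--▸ n4, --d--▸ n5
  n1 = (c.(d.0 | (0 + 0)) + (d.c.0 + b.b.0)) | a.0 ⊢ --a--▸ n6, --b--▸ n7, --c--▸ n8, --d--▸ n9
  n2 = (c.(d.0 | (0 + 0)) + (d.c.0 + b.b.0)) | b.0 ⊢ --b--▸ n10, --b--▸ n6, --c--▸ n11, --d--▸ n12
  n3 = b.0 | ((0 + 0 + d.0)\{a,d} + (a.b.0 + a.a.0)) ⊢ --a--▸ n10, --a--▸ n7, --b--▸ n13
  n4 = d.0 | (0 + 0) | ((0 + 0 + d.0)\{a,d} + (a.b.0 + a.a.0)) ⊢ --a--▸ n11, --a--▸ n8, --d--▸ n14
  n5 = c.0 | ((0 + 0 + d.0)\{a,d} + (a.b.0 + a.a.0)) ⊢ --a--▸ n12, --a--▸ n9, --c--▸ n13
  n6 = (c.(d.0 | (0 + 0)) + (d.c.0 + b.b.0)) | 0 ⊢ --b--▸ n15, --c--▸ n16, --d--▸ n17
  n7 = b.0 | a.0 ⊢ --a--▸ n15, --b--▸ n18
  n8 = d.0 | (0 + 0) | a.0 ⊢ --a--▸ n16, --d--▸ n19
  n9 = c.0 | a.0 ⊢ --a--▸ n17, --c--▸ n18
  n10 = b.0 | b.0 ⊢ --b--▸ n15, --b--▸ n20
  n11 = d.0 | (0 + 0) | b.0 ⊢ --b--▸ n16, --d--▸ n21
  n12 = c.0 | b.0 ⊢ --b--▸ n17, --c--▸ n20
  n13 = 0 | ((0 + 0 + d.0)\{a,d} + (a.b.0 + a.a.0)) ⊢ --a--▸ n18, --a--▸ n20
  n14 = 0 | (0 + 0) | ((0 + 0 + d.0)\{a,d} + (a.b.0 + a.a.0)) ⊢ --a--▸ n19, --a--▸ n21
  n15 = b.0 | 0 ⊢ --b--▸ n22
  n16 = d.0 | (0 + 0) | 0 ⊢ --d--▸ n23
  n17 = c.0 | 0 ⊢ --c--▸ n22
  n18 = 0 | a.0 ⊢ --a--▸ n22
  n19 = 0 | (0 + 0) | a.0 ⊢ --a--▸ n23
  n20 = 0 | b.0 ⊢ --b--▸ n22
  n21 = 0 | (0 + 0) | b.0 ⊢ --b--▸ n23
  n22 = 0 | 0 ⊢ ·
  n23 = 0 | (0 + 0) | 0 ⊢ ·
Coarsest stable partition (strong bisimilarity classes):
  B0 = {m0}
  B1 = {m5, n4}
  B2 = {m9, n8}
  B3 = {m18, m19, n18, n19}
  B4 = {m22, m23, n22, n23}
  B5 = {m17, n16}
  B6 = {m13, m14, n13, n14}
  B7 = {m15, m20, m21, n15, n20, n21}
  B8 = {m12, n11}
  B9 = {m4, n5}
  B10 = {m11, n12}
  B11 = {m16, n17}
  B12 = {m8, n9}
  B13 = {m1}
  B14 = {m6}
  B15 = {m7, n7}
  B16 = {m3, n3}
  B17 = {m10, n10}
  B18 = {m2}
  B19 = {n0}
  B20 = {n1}
  B21 = {n6}
  B22 = {n2}
m0 ∈ B0, n0 ∈ B19 → different blocks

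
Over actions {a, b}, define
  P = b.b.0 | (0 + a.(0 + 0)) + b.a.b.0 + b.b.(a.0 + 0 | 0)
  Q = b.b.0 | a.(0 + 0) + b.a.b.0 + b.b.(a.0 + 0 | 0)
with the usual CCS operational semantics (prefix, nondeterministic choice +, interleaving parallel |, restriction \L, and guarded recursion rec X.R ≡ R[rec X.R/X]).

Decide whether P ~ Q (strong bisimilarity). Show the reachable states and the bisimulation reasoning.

bisimilar

LTS(P): 11 reachable states
  m0 = b.b.0 | (0 + a.(0 + 0)) + b.a.b.0 + b.b.(a.0 + 0 | 0) ⊢ —a→ m1, —b→ m2, —b→ m3, —b→ m4
  m1 = b.b.0 | (0 + 0) ⊢ —b→ m5
  m2 = a.b.0 ⊢ —a→ m6
  m3 = b.(a.0 + 0 | 0) ⊢ —b→ m7
  m4 = b.0 | (0 + a.(0 + 0)) ⊢ —a→ m5, —b→ m8
  m5 = b.0 | (0 + 0) ⊢ —b→ m9
  m6 = b.0 ⊢ —b→ m10
  m7 = a.0 + 0 | 0 ⊢ —a→ m10
  m8 = 0 | (0 + a.(0 + 0)) ⊢ —a→ m9
  m9 = 0 | (0 + 0) ⊢ deadlocked
  m10 = 0 ⊢ deadlocked
LTS(Q): 11 reachable states
  n0 = b.b.0 | a.(0 + 0) + b.a.b.0 + b.b.(a.0 + 0 | 0) ⊢ —a→ n1, —b→ n2, —b→ n3, —b→ n4
  n1 = b.b.0 | (0 + 0) ⊢ —b→ n5
  n2 = a.b.0 ⊢ —a→ n6
  n3 = b.(a.0 + 0 | 0) ⊢ —b→ n7
  n4 = b.0 | a.(0 + 0) ⊢ —a→ n5, —b→ n8
  n5 = b.0 | (0 + 0) ⊢ —b→ n9
  n6 = b.0 ⊢ —b→ n10
  n7 = a.0 + 0 | 0 ⊢ —a→ n10
  n8 = 0 | a.(0 + 0) ⊢ —a→ n9
  n9 = 0 | (0 + 0) ⊢ deadlocked
  n10 = 0 ⊢ deadlocked
Partition-refinement fixed point:
  B0 = {m0, n0}
  B1 = {m4, n4}
  B2 = {m5, m6, n5, n6}
  B3 = {m10, m9, n10, n9}
  B4 = {m7, m8, n7, n8}
  B5 = {m1, n1}
  B6 = {m2, n2}
  B7 = {m3, n3}
m0 ∈ B0, n0 ∈ B0 → same block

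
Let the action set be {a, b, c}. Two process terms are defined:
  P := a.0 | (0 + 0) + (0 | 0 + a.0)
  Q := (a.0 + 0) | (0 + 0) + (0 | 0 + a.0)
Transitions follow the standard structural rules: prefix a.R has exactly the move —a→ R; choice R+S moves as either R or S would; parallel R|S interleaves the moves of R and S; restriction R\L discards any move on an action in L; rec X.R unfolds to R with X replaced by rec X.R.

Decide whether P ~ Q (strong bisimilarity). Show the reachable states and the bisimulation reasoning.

Reachable graph of P (3 states):
  m0 = a.0 | (0 + 0) + (0 | 0 + a.0) has moves -a-> m1, -a-> m2
  m1 = 0 has moves (no moves)
  m2 = 0 | (0 + 0) has moves (no moves)
Reachable graph of Q (3 states):
  n0 = (a.0 + 0) | (0 + 0) + (0 | 0 + a.0) has moves -a-> n1, -a-> n2
  n1 = 0 has moves (no moves)
  n2 = 0 | (0 + 0) has moves (no moves)
Bisimilarity quotient blocks:
  B0 = {m0, n0}
  B1 = {m1, m2, n1, n2}
m0 ∈ B0, n0 ∈ B0 → same block

YES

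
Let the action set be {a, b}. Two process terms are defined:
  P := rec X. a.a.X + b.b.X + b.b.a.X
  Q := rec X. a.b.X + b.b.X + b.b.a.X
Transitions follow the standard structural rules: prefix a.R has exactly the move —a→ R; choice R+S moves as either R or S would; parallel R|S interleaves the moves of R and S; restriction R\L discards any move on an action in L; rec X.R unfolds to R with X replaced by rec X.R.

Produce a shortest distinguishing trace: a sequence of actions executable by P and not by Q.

aa

LTS(P): 4 reachable states
  u0 = rec X. a.a.X + b.b.X + b.b.a.X | --a--▸ u1, --b--▸ u2, --b--▸ u3
  u1 = a.(rec X. a.a.X + b.b.X + b.b.a.X) | --a--▸ u0
  u2 = b.(rec X. a.a.X + b.b.X + b.b.a.X) | --b--▸ u0
  u3 = b.a.(rec X. a.a.X + b.b.X + b.b.a.X) | --b--▸ u1
LTS(Q): 4 reachable states
  v0 = rec X. a.b.X + b.b.X + b.b.a.X | --a--▸ v1, --b--▸ v1, --b--▸ v2
  v1 = b.(rec X. a.b.X + b.b.X + b.b.a.X) | --b--▸ v0
  v2 = b.a.(rec X. a.b.X + b.b.X + b.b.a.X) | --b--▸ v3
  v3 = a.(rec X. a.b.X + b.b.X + b.b.a.X) | --a--▸ v0
Trace ⟨aa⟩ through P, begin at {u0}:
  after a @ step 1: {u1}
  after a @ step 2: {u0}
  P completes σ.
Trace ⟨aa⟩ through Q, begin at {v0}:
  after a @ step 1: {v1}
  after a @ step 2: no successor for Q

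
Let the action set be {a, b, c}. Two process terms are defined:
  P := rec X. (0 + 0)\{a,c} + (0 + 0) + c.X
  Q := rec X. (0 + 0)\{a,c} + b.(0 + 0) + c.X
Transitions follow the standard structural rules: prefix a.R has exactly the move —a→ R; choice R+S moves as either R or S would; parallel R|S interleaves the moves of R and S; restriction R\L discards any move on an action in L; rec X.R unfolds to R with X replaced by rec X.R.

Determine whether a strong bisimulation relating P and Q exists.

NO

P's transition system — 1 states:
  u0 = rec X. (0 + 0)\{a,c} + (0 + 0) + c.X ⊢ -c-> u0
Q's transition system — 2 states:
  v0 = rec X. (0 + 0)\{a,c} + b.(0 + 0) + c.X ⊢ -b-> v1, -c-> v0
  v1 = 0 + 0 ⊢ ∅
Partition-refinement fixed point:
  B0 = {u0}
  B1 = {v0}
  B2 = {v1}
u0 ∈ B0, v0 ∈ B1 → different blocks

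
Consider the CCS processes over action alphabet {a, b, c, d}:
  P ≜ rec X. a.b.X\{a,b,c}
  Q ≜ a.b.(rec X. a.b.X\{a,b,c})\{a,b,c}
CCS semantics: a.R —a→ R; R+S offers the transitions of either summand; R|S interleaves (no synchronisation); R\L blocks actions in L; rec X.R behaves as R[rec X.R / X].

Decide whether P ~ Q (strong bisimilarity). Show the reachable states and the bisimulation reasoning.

LTS(P): 3 reachable states
  s0 = rec X. a.b.X\{a,b,c} | -a-> s1
  s1 = b.(rec X. a.b.X\{a,b,c})\{a,b,c} | -b-> s2
  s2 = (rec X. a.b.X\{a,b,c})\{a,b,c} | ·
LTS(Q): 3 reachable states
  t0 = a.b.(rec X. a.b.X\{a,b,c})\{a,b,c} | -a-> t1
  t1 = b.(rec X. a.b.X\{a,b,c})\{a,b,c} | -b-> t2
  t2 = (rec X. a.b.X\{a,b,c})\{a,b,c} | ·
Coarsest stable partition (strong bisimilarity classes):
  B0 = {s0, t0}
  B1 = {s1, t1}
  B2 = {s2, t2}
s0 ∈ B0, t0 ∈ B0 → same block

bisimilar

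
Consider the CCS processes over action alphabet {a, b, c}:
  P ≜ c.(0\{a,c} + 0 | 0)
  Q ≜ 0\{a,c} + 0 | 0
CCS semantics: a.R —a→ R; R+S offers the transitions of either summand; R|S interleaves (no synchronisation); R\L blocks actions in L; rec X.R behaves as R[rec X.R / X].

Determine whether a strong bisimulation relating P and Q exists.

LTS(P): 2 reachable states
  p0 = c.(0\{a,c} + 0 | 0) ⊢ -c-> p1
  p1 = 0\{a,c} + 0 | 0 ⊢ stopped
LTS(Q): 1 reachable states
  q0 = 0\{a,c} + 0 | 0 ⊢ stopped
Bisimilarity quotient blocks:
  B0 = {p0}
  B1 = {p1, q0}
p0 ∈ B0, q0 ∈ B1 → different blocks

not bisimilar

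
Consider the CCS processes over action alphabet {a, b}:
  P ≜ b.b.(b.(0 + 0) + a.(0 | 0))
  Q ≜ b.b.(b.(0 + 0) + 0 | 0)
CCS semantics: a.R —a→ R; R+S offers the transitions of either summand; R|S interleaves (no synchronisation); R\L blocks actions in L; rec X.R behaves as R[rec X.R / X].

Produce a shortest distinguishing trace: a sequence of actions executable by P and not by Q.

Reachable graph of P (5 states):
  s0 = b.b.(b.(0 + 0) + a.(0 | 0)) ⊢ --b--▸ s1
  s1 = b.(b.(0 + 0) + a.(0 | 0)) ⊢ --b--▸ s2
  s2 = b.(0 + 0) + a.(0 | 0) ⊢ --a--▸ s3, --b--▸ s4
  s3 = 0 | 0 ⊢ (no moves)
  s4 = 0 + 0 ⊢ (no moves)
Reachable graph of Q (4 states):
  t0 = b.b.(b.(0 + 0) + 0 | 0) ⊢ --b--▸ t1
  t1 = b.(b.(0 + 0) + 0 | 0) ⊢ --b--▸ t2
  t2 = b.(0 + 0) + 0 | 0 ⊢ --b--▸ t3
  t3 = 0 + 0 ⊢ (no moves)
Executing bba from P (initial set {s0}):
  after b @ step 1: {s1}
  after b @ step 2: {s2}
  after a @ step 3: {s3}
  ✓ P
Executing bba from Q (initial set {t0}):
  after b @ step 1: {t1}
  after b @ step 2: {t2}
  after a @ step 3: ∅ (Q stuck)

bba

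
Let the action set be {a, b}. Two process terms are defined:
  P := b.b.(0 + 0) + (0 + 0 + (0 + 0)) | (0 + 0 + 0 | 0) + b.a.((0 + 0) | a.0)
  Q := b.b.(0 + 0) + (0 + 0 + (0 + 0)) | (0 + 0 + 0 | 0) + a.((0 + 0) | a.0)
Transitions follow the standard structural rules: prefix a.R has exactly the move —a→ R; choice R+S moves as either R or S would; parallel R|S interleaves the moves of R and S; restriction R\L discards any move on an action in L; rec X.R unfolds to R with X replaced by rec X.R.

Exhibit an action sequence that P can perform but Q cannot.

ba

Reachable graph of P (6 states):
  m0 = b.b.(0 + 0) + (0 + 0 + (0 + 0)) | (0 + 0 + 0 | 0) + b.a.((0 + 0) | a.0) ⊢ ··b··> m1, ··b··> m2
  m1 = a.((0 + 0) | a.0) ⊢ ··a··> m3
  m2 = b.(0 + 0) ⊢ ··b··> m4
  m3 = (0 + 0) | a.0 ⊢ ··a··> m5
  m4 = 0 + 0 ⊢ deadlocked
  m5 = (0 + 0) | 0 ⊢ deadlocked
Reachable graph of Q (5 states):
  n0 = b.b.(0 + 0) + (0 + 0 + (0 + 0)) | (0 + 0 + 0 | 0) + a.((0 + 0) | a.0) ⊢ ··a··> n1, ··b··> n2
  n1 = (0 + 0) | a.0 ⊢ ··a··> n3
  n2 = b.(0 + 0) ⊢ ··b··> n4
  n3 = (0 + 0) | 0 ⊢ deadlocked
  n4 = 0 + 0 ⊢ deadlocked
Executing ba from P (initial set {m0}):
  after b @ step 1: {m1, m2}
  after a @ step 2: {m3}
  ✓ P
Executing ba from Q (initial set {n0}):
  after b @ step 1: {n2}
  after a @ step 2: ∅ (Q stuck)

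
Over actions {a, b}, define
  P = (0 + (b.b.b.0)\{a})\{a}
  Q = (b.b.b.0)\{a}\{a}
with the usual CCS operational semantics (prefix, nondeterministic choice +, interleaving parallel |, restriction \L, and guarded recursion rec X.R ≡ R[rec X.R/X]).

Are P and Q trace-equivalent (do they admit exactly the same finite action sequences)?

YES

LTS(P): 4 reachable states
  u0 = (0 + (b.b.b.0)\{a})\{a} | ··b··> u1
  u1 = (b.b.0)\{a}\{a} | ··b··> u2
  u2 = (b.0)\{a}\{a} | ··b··> u3
  u3 = 0\{a}\{a} | stopped
LTS(Q): 4 reachable states
  v0 = (b.b.b.0)\{a}\{a} | ··b··> v1
  v1 = (b.b.0)\{a}\{a} | ··b··> v2
  v2 = (b.0)\{a}\{a} | ··b··> v3
  v3 = 0\{a}\{a} | stopped
Bisimilarity quotient blocks:
  B0 = {u0, v0}
  B1 = {u1, v1}
  B2 = {u2, v2}
  B3 = {u3, v3}
u0 ∈ B0, v0 ∈ B0 → same block
Bisimilar ⇒ trace-equivalent.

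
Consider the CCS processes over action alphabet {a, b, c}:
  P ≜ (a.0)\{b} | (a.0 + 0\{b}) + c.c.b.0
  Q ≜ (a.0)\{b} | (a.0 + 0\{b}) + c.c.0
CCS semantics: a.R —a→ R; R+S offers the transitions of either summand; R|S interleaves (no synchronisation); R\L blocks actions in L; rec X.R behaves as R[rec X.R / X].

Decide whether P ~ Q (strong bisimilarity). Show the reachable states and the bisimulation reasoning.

P ≁ Q

P's transition system — 7 states:
  u0 = (a.0)\{b} | (a.0 + 0\{b}) + c.c.b.0 :: -a-> u1, -a-> u2, -c-> u3
  u1 = (a.0)\{b} | 0 :: -a-> u4
  u2 = 0\{b} | (a.0 + 0\{b}) :: -a-> u4
  u3 = c.b.0 :: -c-> u5
  u4 = 0\{b} | 0 :: deadlocked
  u5 = b.0 :: -b-> u6
  u6 = 0 :: deadlocked
Q's transition system — 6 states:
  v0 = (a.0)\{b} | (a.0 + 0\{b}) + c.c.0 :: -a-> v1, -a-> v2, -c-> v3
  v1 = (a.0)\{b} | 0 :: -a-> v4
  v2 = 0\{b} | (a.0 + 0\{b}) :: -a-> v4
  v3 = c.0 :: -c-> v5
  v4 = 0\{b} | 0 :: deadlocked
  v5 = 0 :: deadlocked
Coarsest stable partition (strong bisimilarity classes):
  B0 = {u0}
  B1 = {u1, u2, v1, v2}
  B2 = {u4, u6, v4, v5}
  B3 = {u3}
  B4 = {u5}
  B5 = {v0}
  B6 = {v3}
u0 ∈ B0, v0 ∈ B5 → different blocks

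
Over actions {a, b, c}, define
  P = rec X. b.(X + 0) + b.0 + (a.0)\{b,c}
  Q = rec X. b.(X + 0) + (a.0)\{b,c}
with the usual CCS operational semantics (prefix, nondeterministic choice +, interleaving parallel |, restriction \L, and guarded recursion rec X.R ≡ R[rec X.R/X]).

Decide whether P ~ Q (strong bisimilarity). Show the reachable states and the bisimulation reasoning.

not bisimilar

Reachable graph of P (4 states):
  p0 = rec X. b.(X + 0) + b.0 + (a.0)\{b,c} has moves --a--▸ p1, --b--▸ p2, --b--▸ p3
  p1 = 0\{b,c} has moves ∅
  p2 = (rec X. b.(X + 0) + b.0 + (a.0)\{b,c}) + 0 has moves --a--▸ p1, --b--▸ p2, --b--▸ p3
  p3 = 0 has moves ∅
Reachable graph of Q (3 states):
  q0 = rec X. b.(X + 0) + (a.0)\{b,c} has moves --a--▸ q1, --b--▸ q2
  q1 = 0\{b,c} has moves ∅
  q2 = (rec X. b.(X + 0) + (a.0)\{b,c}) + 0 has moves --a--▸ q1, --b--▸ q2
Partition-refinement fixed point:
  B0 = {p0, p2}
  B1 = {p1, p3, q1}
  B2 = {q0, q2}
p0 ∈ B0, q0 ∈ B2 → different blocks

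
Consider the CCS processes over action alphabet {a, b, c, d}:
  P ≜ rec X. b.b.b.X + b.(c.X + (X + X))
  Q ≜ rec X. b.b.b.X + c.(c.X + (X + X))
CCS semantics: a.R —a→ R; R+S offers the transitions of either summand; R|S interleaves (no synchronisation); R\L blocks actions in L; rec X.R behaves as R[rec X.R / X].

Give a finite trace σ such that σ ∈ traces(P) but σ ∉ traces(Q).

P's transition system — 4 states:
  m0 = rec X. b.b.b.X + b.(c.X + (X + X)) has moves ··b··> m1, ··b··> m2
  m1 = b.b.(rec X. b.b.b.X + b.(c.X + (X + X))) has moves ··b··> m3
  m2 = c.(rec X. b.b.b.X + b.(c.X + (X + X))) + ((rec X. b.b.b.X + b.(c.X + (X + X))) + (rec X. b.b.b.X + b.(c.X + (X + X)))) has moves ··b··> m1, ··b··> m2, ··c··> m0
  m3 = b.(rec X. b.b.b.X + b.(c.X + (X + X))) has moves ··b··> m0
Q's transition system — 4 states:
  n0 = rec X. b.b.b.X + c.(c.X + (X + X)) has moves ··b··> n1, ··c··> n2
  n1 = b.b.(rec X. b.b.b.X + c.(c.X + (X + X))) has moves ··b··> n3
  n2 = c.(rec X. b.b.b.X + c.(c.X + (X + X))) + ((rec X. b.b.b.X + c.(c.X + (X + X))) + (rec X. b.b.b.X + c.(c.X + (X + X)))) has moves ··b··> n1, ··c··> n0, ··c··> n2
  n3 = b.(rec X. b.b.b.X + c.(c.X + (X + X))) has moves ··b··> n0
Trace ⟨bc⟩ through P, begin at {m0}:
  after b @ step 1: {m1, m2}
  after c @ step 2: {m0}
  P completes σ.
Trace ⟨bc⟩ through Q, begin at {n0}:
  after b @ step 1: {n1}
  after c @ step 2: no successor for Q

bc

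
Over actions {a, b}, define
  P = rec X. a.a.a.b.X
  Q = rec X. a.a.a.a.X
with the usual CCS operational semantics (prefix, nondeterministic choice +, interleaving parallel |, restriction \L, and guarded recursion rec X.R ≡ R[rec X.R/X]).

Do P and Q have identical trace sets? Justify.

traces(P) ≠ traces(Q) — witness ⟨aaab⟩

Reachable graph of P (4 states):
  s0 = rec X. a.a.a.b.X :: —a→ s1
  s1 = a.a.b.(rec X. a.a.a.b.X) :: —a→ s2
  s2 = a.b.(rec X. a.a.a.b.X) :: —a→ s3
  s3 = b.(rec X. a.a.a.b.X) :: —b→ s0
Reachable graph of Q (4 states):
  t0 = rec X. a.a.a.a.X :: —a→ t1
  t1 = a.a.a.(rec X. a.a.a.a.X) :: —a→ t2
  t2 = a.a.(rec X. a.a.a.a.X) :: —a→ t3
  t3 = a.(rec X. a.a.a.a.X) :: —a→ t0
Executing aaab from P (initial set {s0}):
  [1] a ⇒ {s1}
  [2] a ⇒ {s2}
  [3] a ⇒ {s3}
  [4] b ⇒ {s0}
  P completes σ.
Executing aaab from Q (initial set {t0}):
  [1] a ⇒ {t1}
  [2] a ⇒ {t2}
  [3] a ⇒ {t3}
  [4] b ⇒ no successor for Q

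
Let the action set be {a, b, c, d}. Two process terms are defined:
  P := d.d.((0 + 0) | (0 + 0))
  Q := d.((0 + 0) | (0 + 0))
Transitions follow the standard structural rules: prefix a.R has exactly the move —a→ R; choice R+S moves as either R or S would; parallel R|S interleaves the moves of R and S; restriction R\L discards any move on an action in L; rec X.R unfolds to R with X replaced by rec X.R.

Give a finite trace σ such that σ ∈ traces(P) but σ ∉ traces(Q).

LTS(P): 3 reachable states
  p0 = d.d.((0 + 0) | (0 + 0)) ⊢ =d=> p1
  p1 = d.((0 + 0) | (0 + 0)) ⊢ =d=> p2
  p2 = (0 + 0) | (0 + 0) ⊢ stopped
LTS(Q): 2 reachable states
  q0 = d.((0 + 0) | (0 + 0)) ⊢ =d=> q1
  q1 = (0 + 0) | (0 + 0) ⊢ stopped
Trace ⟨dd⟩ through P, begin at {p0}:
  [1] d ⇒ {p1}
  [2] d ⇒ {p2}
  — P admits the full trace.
Trace ⟨dd⟩ through Q, begin at {q0}:
  [1] d ⇒ {q1}
  [2] d ⇒ no successor for Q

dd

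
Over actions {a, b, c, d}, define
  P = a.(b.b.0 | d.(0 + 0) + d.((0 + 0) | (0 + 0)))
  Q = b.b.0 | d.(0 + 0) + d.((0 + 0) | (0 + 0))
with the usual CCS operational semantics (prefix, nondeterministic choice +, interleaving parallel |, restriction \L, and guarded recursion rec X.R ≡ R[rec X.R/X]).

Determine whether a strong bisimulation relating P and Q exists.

Reachable graph of P (8 states):
  u0 = a.(b.b.0 | d.(0 + 0) + d.((0 + 0) | (0 + 0))) has moves —a→ u1
  u1 = b.b.0 | d.(0 + 0) + d.((0 + 0) | (0 + 0)) has moves —b→ u2, —d→ u3, —d→ u4
  u2 = b.0 | d.(0 + 0) has moves —b→ u5, —d→ u6
  u3 = (0 + 0) | (0 + 0) has moves (no moves)
  u4 = b.b.0 | (0 + 0) has moves —b→ u6
  u5 = 0 | d.(0 + 0) has moves —d→ u7
  u6 = b.0 | (0 + 0) has moves —b→ u7
  u7 = 0 | (0 + 0) has moves (no moves)
Reachable graph of Q (7 states):
  v0 = b.b.0 | d.(0 + 0) + d.((0 + 0) | (0 + 0)) has moves —b→ v1, —d→ v2, —d→ v3
  v1 = b.0 | d.(0 + 0) has moves —b→ v4, —d→ v5
  v2 = (0 + 0) | (0 + 0) has moves (no moves)
  v3 = b.b.0 | (0 + 0) has moves —b→ v5
  v4 = 0 | d.(0 + 0) has moves —d→ v6
  v5 = b.0 | (0 + 0) has moves —b→ v6
  v6 = 0 | (0 + 0) has moves (no moves)
Coarsest stable partition (strong bisimilarity classes):
  B0 = {u0}
  B1 = {u1, v0}
  B2 = {u4, v3}
  B3 = {u6, v5}
  B4 = {u3, u7, v2, v6}
  B5 = {u2, v1}
  B6 = {u5, v4}
u0 ∈ B0, v0 ∈ B1 → different blocks

not bisimilar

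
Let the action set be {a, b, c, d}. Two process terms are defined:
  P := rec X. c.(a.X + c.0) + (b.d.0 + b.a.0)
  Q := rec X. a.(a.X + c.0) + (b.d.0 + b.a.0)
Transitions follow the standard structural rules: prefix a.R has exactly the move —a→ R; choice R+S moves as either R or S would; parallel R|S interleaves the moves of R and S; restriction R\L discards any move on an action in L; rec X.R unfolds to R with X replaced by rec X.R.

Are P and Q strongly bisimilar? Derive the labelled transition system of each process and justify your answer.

P ≁ Q

LTS(P): 5 reachable states
  s0 = rec X. c.(a.X + c.0) + (b.d.0 + b.a.0) | --b--▸ s1, --b--▸ s2, --c--▸ s3
  s1 = a.0 | --a--▸ s4
  s2 = d.0 | --d--▸ s4
  s3 = a.(rec X. c.(a.X + c.0) + (b.d.0 + b.a.0)) + c.0 | --a--▸ s0, --c--▸ s4
  s4 = 0 | deadlocked
LTS(Q): 5 reachable states
  t0 = rec X. a.(a.X + c.0) + (b.d.0 + b.a.0) | --a--▸ t1, --b--▸ t2, --b--▸ t3
  t1 = a.(rec X. a.(a.X + c.0) + (b.d.0 + b.a.0)) + c.0 | --a--▸ t0, --c--▸ t4
  t2 = a.0 | --a--▸ t4
  t3 = d.0 | --d--▸ t4
  t4 = 0 | deadlocked
Partition-refinement fixed point:
  B0 = {s0}
  B1 = {s3}
  B2 = {s4, t4}
  B3 = {s1, t2}
  B4 = {s2, t3}
  B5 = {t0}
  B6 = {t1}
s0 ∈ B0, t0 ∈ B5 → different blocks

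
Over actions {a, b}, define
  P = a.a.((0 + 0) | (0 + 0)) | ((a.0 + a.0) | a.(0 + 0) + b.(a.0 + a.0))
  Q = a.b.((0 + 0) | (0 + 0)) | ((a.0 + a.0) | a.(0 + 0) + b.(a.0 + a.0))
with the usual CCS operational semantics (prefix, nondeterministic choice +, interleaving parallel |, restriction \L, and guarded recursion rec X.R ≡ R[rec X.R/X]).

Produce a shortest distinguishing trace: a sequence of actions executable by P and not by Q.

LTS(P): 18 reachable states
  m0 = a.a.((0 + 0) | (0 + 0)) | ((a.0 + a.0) | a.(0 + 0) + b.(a.0 + a.0)) has moves --a--▸ m1, --a--▸ m2, --a--▸ m3, --b--▸ m4
  m1 = a.((0 + 0) | (0 + 0)) | ((a.0 + a.0) | a.(0 + 0) + b.(a.0 + a.0)) has moves --a--▸ m5, --a--▸ m6, --a--▸ m7, --b--▸ m8
  m2 = a.a.((0 + 0) | (0 + 0)) | ((a.0 + a.0) | (0 + 0)) has moves --a--▸ m6, --a--▸ m9
  m3 = a.a.((0 + 0) | (0 + 0)) | (0 | a.(0 + 0)) has moves --a--▸ m7, --a--▸ m9
  m4 = a.a.((0 + 0) | (0 + 0)) | (a.0 + a.0) has moves --a--▸ m10, --a--▸ m8
  m5 = (0 + 0) | (0 + 0) | ((a.0 + a.0) | a.(0 + 0) + b.(a.0 + a.0)) has moves --a--▸ m11, --a--▸ m12, --b--▸ m13
  m6 = a.((0 + 0) | (0 + 0)) | ((a.0 + a.0) | (0 + 0)) has moves --a--▸ m11, --a--▸ m14
  m7 = a.((0 + 0) | (0 + 0)) | (0 | a.(0 + 0)) has moves --a--▸ m12, --a--▸ m14
  m8 = a.((0 + 0) | (0 + 0)) | (a.0 + a.0) has moves --a--▸ m13, --a--▸ m15
  m9 = a.a.((0 + 0) | (0 + 0)) | (0 | (0 + 0)) has moves --a--▸ m14
  m10 = a.a.((0 + 0) | (0 + 0)) | 0 has moves --a--▸ m15
  m11 = (0 + 0) | (0 + 0) | ((a.0 + a.0) | (0 + 0)) has moves --a--▸ m16
  m12 = (0 + 0) | (0 + 0) | (0 | a.(0 + 0)) has moves --a--▸ m16
  m13 = (0 + 0) | (0 + 0) | (a.0 + a.0) has moves --a--▸ m17
  m14 = a.((0 + 0) | (0 + 0)) | (0 | (0 + 0)) has moves --a--▸ m16
  m15 = a.((0 + 0) | (0 + 0)) | 0 has moves --a--▸ m17
  m16 = (0 + 0) | (0 + 0) | (0 | (0 + 0)) has moves deadlocked
  m17 = (0 + 0) | (0 + 0) | 0 has moves deadlocked
LTS(Q): 18 reachable states
  n0 = a.b.((0 + 0) | (0 + 0)) | ((a.0 + a.0) | a.(0 + 0) + b.(a.0 + a.0)) has moves --a--▸ n1, --a--▸ n2, --a--▸ n3, --b--▸ n4
  n1 = a.b.((0 + 0) | (0 + 0)) | ((a.0 + a.0) | (0 + 0)) has moves --a--▸ n5, --a--▸ n6
  n2 = a.b.((0 + 0) | (0 + 0)) | (0 | a.(0 + 0)) has moves --a--▸ n5, --a--▸ n7
  n3 = b.((0 + 0) | (0 + 0)) | ((a.0 + a.0) | a.(0 + 0) + b.(a.0 + a.0)) has moves --a--▸ n6, --a--▸ n7, --b--▸ n8, --b--▸ n9
  n4 = a.b.((0 + 0) | (0 + 0)) | (a.0 + a.0) has moves --a--▸ n10, --a--▸ n9
  n5 = a.b.((0 + 0) | (0 + 0)) | (0 | (0 + 0)) has moves --a--▸ n11
  n6 = b.((0 + 0) | (0 + 0)) | ((a.0 + a.0) | (0 + 0)) has moves --a--▸ n11, --b--▸ n12
  n7 = b.((0 + 0) | (0 + 0)) | (0 | a.(0 + 0)) has moves --a--▸ n11, --b--▸ n13
  n8 = (0 + 0) | (0 + 0) | ((a.0 + a.0) | a.(0 + 0) + b.(a.0 + a.0)) has moves --a--▸ n12, --a--▸ n13, --b--▸ n14
  n9 = b.((0 + 0) | (0 + 0)) | (a.0 + a.0) has moves --a--▸ n15, --b--▸ n14
  n10 = a.b.((0 + 0) | (0 + 0)) | 0 has moves --a--▸ n15
  n11 = b.((0 + 0) | (0 + 0)) | (0 | (0 + 0)) has moves --b--▸ n16
  n12 = (0 + 0) | (0 + 0) | ((a.0 + a.0) | (0 + 0)) has moves --a--▸ n16
  n13 = (0 + 0) | (0 + 0) | (0 | a.(0 + 0)) has moves --a--▸ n16
  n14 = (0 + 0) | (0 + 0) | (a.0 + a.0) has moves --a--▸ n17
  n15 = b.((0 + 0) | (0 + 0)) | 0 has moves --b--▸ n17
  n16 = (0 + 0) | (0 + 0) | (0 | (0 + 0)) has moves deadlocked
  n17 = (0 + 0) | (0 + 0) | 0 has moves deadlocked
Run σ = ⟨aaaa⟩ on P: start {m0}
  after a @ step 1: {m1, m2, m3}
  after a @ step 2: {m5, m6, m7, m9}
  after a @ step 3: {m11, m12, m14}
  after a @ step 4: {m16}
  — P admits the full trace.
Run σ = ⟨aaaa⟩ on Q: start {n0}
  after a @ step 1: {n1, n2, n3}
  after a @ step 2: {n5, n6, n7}
  after a @ step 3: {n11}
  after a @ step 4: ∅ (Q stuck)

aaaa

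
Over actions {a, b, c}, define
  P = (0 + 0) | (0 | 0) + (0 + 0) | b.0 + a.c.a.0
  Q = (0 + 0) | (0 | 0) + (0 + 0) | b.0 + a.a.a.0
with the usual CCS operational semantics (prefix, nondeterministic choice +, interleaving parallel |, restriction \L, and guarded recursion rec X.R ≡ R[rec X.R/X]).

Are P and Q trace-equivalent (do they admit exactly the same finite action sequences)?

Reachable graph of P (5 states):
  s0 = (0 + 0) | (0 | 0) + (0 + 0) | b.0 + a.c.a.0 → --a--▸ s1, --b--▸ s2
  s1 = c.a.0 → --c--▸ s3
  s2 = (0 + 0) | 0 → (no moves)
  s3 = a.0 → --a--▸ s4
  s4 = 0 → (no moves)
Reachable graph of Q (5 states):
  t0 = (0 + 0) | (0 | 0) + (0 + 0) | b.0 + a.a.a.0 → --a--▸ t1, --b--▸ t2
  t1 = a.a.0 → --a--▸ t3
  t2 = (0 + 0) | 0 → (no moves)
  t3 = a.0 → --a--▸ t4
  t4 = 0 → (no moves)
Run σ = ⟨ac⟩ on P: start {s0}
  step 1 (a): {s1}
  step 2 (c): {s3}
  P completes σ.
Run σ = ⟨ac⟩ on Q: start {t0}
  step 1 (a): {t1}
  step 2 (c): ∅ (Q stuck)

NO — witness ⟨ac⟩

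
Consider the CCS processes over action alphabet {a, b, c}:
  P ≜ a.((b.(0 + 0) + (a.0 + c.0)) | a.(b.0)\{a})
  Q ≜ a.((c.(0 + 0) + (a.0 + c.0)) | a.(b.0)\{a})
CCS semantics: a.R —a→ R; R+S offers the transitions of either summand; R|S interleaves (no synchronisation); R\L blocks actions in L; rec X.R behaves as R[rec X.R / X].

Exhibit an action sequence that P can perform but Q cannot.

Reachable graph of P (10 states):
  m0 = a.((b.(0 + 0) + (a.0 + c.0)) | a.(b.0)\{a}) ⊢ --a--▸ m1
  m1 = (b.(0 + 0) + (a.0 + c.0)) | a.(b.0)\{a} ⊢ --a--▸ m2, --a--▸ m3, --b--▸ m4, --c--▸ m3
  m2 = (b.(0 + 0) + (a.0 + c.0)) | (b.0)\{a} ⊢ --a--▸ m5, --b--▸ m6, --b--▸ m7, --c--▸ m5
  m3 = 0 | a.(b.0)\{a} ⊢ --a--▸ m5
  m4 = (0 + 0) | a.(b.0)\{a} ⊢ --a--▸ m6
  m5 = 0 | (b.0)\{a} ⊢ --b--▸ m8
  m6 = (0 + 0) | (b.0)\{a} ⊢ --b--▸ m9
  m7 = (b.(0 + 0) + (a.0 + c.0)) | 0\{a} ⊢ --a--▸ m8, --b--▸ m9, --c--▸ m8
  m8 = 0 | 0\{a} ⊢ ∅
  m9 = (0 + 0) | 0\{a} ⊢ ∅
Reachable graph of Q (10 states):
  n0 = a.((c.(0 + 0) + (a.0 + c.0)) | a.(b.0)\{a}) ⊢ --a--▸ n1
  n1 = (c.(0 + 0) + (a.0 + c.0)) | a.(b.0)\{a} ⊢ --a--▸ n2, --a--▸ n3, --c--▸ n3, --c--▸ n4
  n2 = (c.(0 + 0) + (a.0 + c.0)) | (b.0)\{a} ⊢ --a--▸ n5, --b--▸ n6, --c--▸ n5, --c--▸ n7
  n3 = 0 | a.(b.0)\{a} ⊢ --a--▸ n5
  n4 = (0 + 0) | a.(b.0)\{a} ⊢ --a--▸ n7
  n5 = 0 | (b.0)\{a} ⊢ --b--▸ n8
  n6 = (c.(0 + 0) + (a.0 + c.0)) | 0\{a} ⊢ --a--▸ n8, --c--▸ n8, --c--▸ n9
  n7 = (0 + 0) | (b.0)\{a} ⊢ --b--▸ n9
  n8 = 0 | 0\{a} ⊢ ∅
  n9 = (0 + 0) | 0\{a} ⊢ ∅
Executing ab from P (initial set {m0}):
  step 1 (a): {m1}
  step 2 (b): {m4}
  P completes σ.
Executing ab from Q (initial set {n0}):
  step 1 (a): {n1}
  step 2 (b): ∅ (Q stuck)

ab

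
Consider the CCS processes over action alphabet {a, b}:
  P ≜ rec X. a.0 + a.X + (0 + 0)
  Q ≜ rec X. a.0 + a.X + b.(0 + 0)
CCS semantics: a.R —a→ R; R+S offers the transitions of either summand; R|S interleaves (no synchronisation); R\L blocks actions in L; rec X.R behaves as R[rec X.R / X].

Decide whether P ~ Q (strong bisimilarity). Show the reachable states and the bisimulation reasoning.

P ≁ Q

P's transition system — 2 states:
  u0 = rec X. a.0 + a.X + (0 + 0) has moves -a-> u0, -a-> u1
  u1 = 0 has moves deadlocked
Q's transition system — 3 states:
  v0 = rec X. a.0 + a.X + b.(0 + 0) has moves -a-> v0, -a-> v1, -b-> v2
  v1 = 0 has moves deadlocked
  v2 = 0 + 0 has moves deadlocked
Partition-refinement fixed point:
  B0 = {u0}
  B1 = {u1, v1, v2}
  B2 = {v0}
u0 ∈ B0, v0 ∈ B2 → different blocks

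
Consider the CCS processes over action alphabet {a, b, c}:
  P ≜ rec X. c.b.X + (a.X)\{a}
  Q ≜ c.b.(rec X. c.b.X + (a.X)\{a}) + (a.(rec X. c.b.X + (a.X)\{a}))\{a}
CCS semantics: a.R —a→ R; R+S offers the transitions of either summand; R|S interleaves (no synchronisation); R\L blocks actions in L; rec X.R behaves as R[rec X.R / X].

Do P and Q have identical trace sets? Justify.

P's transition system — 2 states:
  u0 = rec X. c.b.X + (a.X)\{a} | -c-> u1
  u1 = b.(rec X. c.b.X + (a.X)\{a}) | -b-> u0
Q's transition system — 3 states:
  v0 = c.b.(rec X. c.b.X + (a.X)\{a}) + (a.(rec X. c.b.X + (a.X)\{a}))\{a} | -c-> v1
  v1 = b.(rec X. c.b.X + (a.X)\{a}) | -b-> v2
  v2 = rec X. c.b.X + (a.X)\{a} | -c-> v1
Partition-refinement fixed point:
  B0 = {u0, v0, v2}
  B1 = {u1, v1}
u0 ∈ B0, v0 ∈ B0 → same block
Bisimilar ⇒ trace-equivalent.

YES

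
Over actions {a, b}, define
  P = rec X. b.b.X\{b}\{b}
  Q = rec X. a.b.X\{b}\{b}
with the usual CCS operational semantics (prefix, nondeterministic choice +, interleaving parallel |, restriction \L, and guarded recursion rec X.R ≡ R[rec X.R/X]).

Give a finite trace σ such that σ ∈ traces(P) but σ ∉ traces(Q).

b

LTS(P): 3 reachable states
  u0 = rec X. b.b.X\{b}\{b} ⊢ --b--▸ u1
  u1 = b.(rec X. b.b.X\{b}\{b})\{b}\{b} ⊢ --b--▸ u2
  u2 = (rec X. b.b.X\{b}\{b})\{b}\{b} ⊢ (no moves)
LTS(Q): 4 reachable states
  v0 = rec X. a.b.X\{b}\{b} ⊢ --a--▸ v1
  v1 = b.(rec X. a.b.X\{b}\{b})\{b}\{b} ⊢ --b--▸ v2
  v2 = (rec X. a.b.X\{b}\{b})\{b}\{b} ⊢ --a--▸ v3
  v3 = (b.(rec X. a.b.X\{b}\{b})\{b}\{b})\{b}\{b} ⊢ (no moves)
Trace ⟨b⟩ through P, begin at {u0}:
  after b @ step 1: {u1}
  P completes σ.
Trace ⟨b⟩ through Q, begin at {v0}:
  after b @ step 1: no successor for Q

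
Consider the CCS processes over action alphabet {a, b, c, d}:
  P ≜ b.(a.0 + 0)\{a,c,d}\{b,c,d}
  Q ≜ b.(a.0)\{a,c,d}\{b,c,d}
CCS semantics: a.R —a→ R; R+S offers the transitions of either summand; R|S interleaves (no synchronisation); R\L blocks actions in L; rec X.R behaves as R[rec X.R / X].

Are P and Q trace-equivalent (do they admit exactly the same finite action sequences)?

YES

P's transition system — 2 states:
  u0 = b.(a.0 + 0)\{a,c,d}\{b,c,d} has moves —b→ u1
  u1 = (a.0 + 0)\{a,c,d}\{b,c,d} has moves (no moves)
Q's transition system — 2 states:
  v0 = b.(a.0)\{a,c,d}\{b,c,d} has moves —b→ v1
  v1 = (a.0)\{a,c,d}\{b,c,d} has moves (no moves)
Partition-refinement fixed point:
  B0 = {u0, v0}
  B1 = {u1, v1}
u0 ∈ B0, v0 ∈ B0 → same block
Bisimilar ⇒ trace-equivalent.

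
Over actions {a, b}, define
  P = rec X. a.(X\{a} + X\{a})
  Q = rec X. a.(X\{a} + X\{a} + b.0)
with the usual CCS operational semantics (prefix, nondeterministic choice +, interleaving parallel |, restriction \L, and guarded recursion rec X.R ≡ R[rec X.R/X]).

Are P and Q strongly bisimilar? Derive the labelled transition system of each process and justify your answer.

Reachable graph of P (2 states):
  u0 = rec X. a.(X\{a} + X\{a}) ⊢ ··a··> u1
  u1 = (rec X. a.(X\{a} + X\{a}))\{a} + (rec X. a.(X\{a} + X\{a}))\{a} ⊢ deadlocked
Reachable graph of Q (3 states):
  v0 = rec X. a.(X\{a} + X\{a} + b.0) ⊢ ··a··> v1
  v1 = (rec X. a.(X\{a} + X\{a} + b.0))\{a} + (rec X. a.(X\{a} + X\{a} + b.0))\{a} + b.0 ⊢ ··b··> v2
  v2 = 0 ⊢ deadlocked
Partition-refinement fixed point:
  B0 = {u0}
  B1 = {u1, v2}
  B2 = {v0}
  B3 = {v1}
u0 ∈ B0, v0 ∈ B2 → different blocks

P ≁ Q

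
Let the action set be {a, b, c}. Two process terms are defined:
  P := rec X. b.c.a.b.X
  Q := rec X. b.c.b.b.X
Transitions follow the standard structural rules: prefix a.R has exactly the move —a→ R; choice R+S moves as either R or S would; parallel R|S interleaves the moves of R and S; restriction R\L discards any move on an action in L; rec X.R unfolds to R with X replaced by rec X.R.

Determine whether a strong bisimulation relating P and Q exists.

not bisimilar

Reachable graph of P (4 states):
  p0 = rec X. b.c.a.b.X → =b=> p1
  p1 = c.a.b.(rec X. b.c.a.b.X) → =c=> p2
  p2 = a.b.(rec X. b.c.a.b.X) → =a=> p3
  p3 = b.(rec X. b.c.a.b.X) → =b=> p0
Reachable graph of Q (4 states):
  q0 = rec X. b.c.b.b.X → =b=> q1
  q1 = c.b.b.(rec X. b.c.b.b.X) → =c=> q2
  q2 = b.b.(rec X. b.c.b.b.X) → =b=> q3
  q3 = b.(rec X. b.c.b.b.X) → =b=> q0
Bisimilarity quotient blocks:
  B0 = {p0}
  B1 = {p1}
  B2 = {p2}
  B3 = {p3}
  B4 = {q0}
  B5 = {q1}
  B6 = {q2}
  B7 = {q3}
p0 ∈ B0, q0 ∈ B4 → different blocks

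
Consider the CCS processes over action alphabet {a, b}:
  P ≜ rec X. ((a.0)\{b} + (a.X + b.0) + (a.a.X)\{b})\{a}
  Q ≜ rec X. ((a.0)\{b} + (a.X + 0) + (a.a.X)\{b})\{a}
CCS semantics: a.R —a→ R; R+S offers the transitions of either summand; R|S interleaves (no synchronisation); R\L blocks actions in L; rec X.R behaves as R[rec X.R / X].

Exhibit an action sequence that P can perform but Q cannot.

LTS(P): 2 reachable states
  s0 = rec X. ((a.0)\{b} + (a.X + b.0) + (a.a.X)\{b})\{a} ⊢ =b=> s1
  s1 = 0\{a} ⊢ stopped
LTS(Q): 1 reachable states
  t0 = rec X. ((a.0)\{b} + (a.X + 0) + (a.a.X)\{b})\{a} ⊢ stopped
Run σ = ⟨b⟩ on P: start {s0}
  step 1 (b): {s1}
  — P admits the full trace.
Run σ = ⟨b⟩ on Q: start {t0}
  step 1 (b): ∅ (Q stuck)

b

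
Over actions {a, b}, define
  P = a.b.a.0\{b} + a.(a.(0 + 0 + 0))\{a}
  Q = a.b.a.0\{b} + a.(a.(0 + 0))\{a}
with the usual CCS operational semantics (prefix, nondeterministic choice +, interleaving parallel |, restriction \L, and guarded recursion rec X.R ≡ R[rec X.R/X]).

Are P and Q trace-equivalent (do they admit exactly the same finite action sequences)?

Reachable graph of P (5 states):
  u0 = a.b.a.0\{b} + a.(a.(0 + 0 + 0))\{a} :: —a→ u1, —a→ u2
  u1 = (a.(0 + 0 + 0))\{a} :: ·
  u2 = b.a.0\{b} :: —b→ u3
  u3 = a.0\{b} :: —a→ u4
  u4 = 0\{b} :: ·
Reachable graph of Q (5 states):
  v0 = a.b.a.0\{b} + a.(a.(0 + 0))\{a} :: —a→ v1, —a→ v2
  v1 = (a.(0 + 0))\{a} :: ·
  v2 = b.a.0\{b} :: —b→ v3
  v3 = a.0\{b} :: —a→ v4
  v4 = 0\{b} :: ·
Coarsest stable partition (strong bisimilarity classes):
  B0 = {u0, v0}
  B1 = {u2, v2}
  B2 = {u3, v3}
  B3 = {u1, u4, v1, v4}
u0 ∈ B0, v0 ∈ B0 → same block
Bisimilar ⇒ trace-equivalent.

traces(P) = traces(Q)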